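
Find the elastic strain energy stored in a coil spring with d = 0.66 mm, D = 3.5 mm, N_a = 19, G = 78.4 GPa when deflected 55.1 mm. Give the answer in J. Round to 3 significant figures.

k = Gd⁴/(8D³N_a) = (78.4×10³)(0.66⁴)/(8·3.5³·19) = 2.2827 N/mm
U = ½kδ² = 0.5 × 2.2827 × 55.1² = 3465.1 N·mm = 3.4651 J

3.47 J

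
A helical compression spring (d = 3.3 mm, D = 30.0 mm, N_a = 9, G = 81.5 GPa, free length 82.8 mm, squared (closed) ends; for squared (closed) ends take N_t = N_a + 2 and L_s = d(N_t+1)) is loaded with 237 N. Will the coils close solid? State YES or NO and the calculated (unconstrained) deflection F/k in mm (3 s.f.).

YES, δ = 47.7 mm

k = Gd⁴/(8D³N_a) = (81.5×10³)(3.3⁴)/(8·30.0³·9) = 4.9718 N/mm
N_t = 11; L_s = 3.3·12 = 39.6 mm; δ_solid = L₀ − L_s = 82.8 − 39.6 = 43.2 mm
δ = F/k = 237/4.9718 = 47.668 mm
δ ≥ δ_solid → spring goes solid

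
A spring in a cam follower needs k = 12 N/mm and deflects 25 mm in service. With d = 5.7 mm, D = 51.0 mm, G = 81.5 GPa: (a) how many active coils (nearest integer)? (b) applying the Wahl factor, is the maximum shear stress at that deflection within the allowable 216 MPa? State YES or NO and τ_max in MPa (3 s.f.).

N_a = Gd⁴/(8D³k) = (81.5×10³)(5.7⁴)/(8·51.0³·12) = 6.756 → N_a = 7
Actual rate k = Gd⁴/(8D³·7) = 11.581 N/mm
Working load F = kδ = 11.581·25 = 289.53 N
C = 51.0/5.7 = 8.9474; K_W = (4C−1)/(4C−4)+0.615/C = 1.1631
τ_max = K_W·8FD/(πd³) = 1.1631·203.04 = 236.16 MPa
τ_max > 216 MPa → exceeds allowable

(a) 7 coils; (b) NO, τ_max = 236 MPa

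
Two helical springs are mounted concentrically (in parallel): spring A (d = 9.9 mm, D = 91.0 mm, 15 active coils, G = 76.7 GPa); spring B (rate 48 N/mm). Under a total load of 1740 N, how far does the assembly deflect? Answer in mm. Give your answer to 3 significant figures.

31.0 mm

k_A = Gd⁴/(8D³N_a) = (76.7×10³)(9.9⁴)/(8·91.0³·15) = 8.1476 N/mm
Parallel: k_eq = 8.1476 + 48 = 56.148 N/mm
δ = F/k_eq = 1740/56.148 = 30.99 mm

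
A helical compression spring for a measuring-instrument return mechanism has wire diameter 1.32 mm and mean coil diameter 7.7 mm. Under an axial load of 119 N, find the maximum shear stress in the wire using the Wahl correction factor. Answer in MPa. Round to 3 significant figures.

Spring index C = D/d = 7.7/1.32 = 5.8333
K_W = (4C−1)/(4C−4) + 0.615/C = 22.333/19.333 + 0.1054 = 1.2606
τ₀ = 8FD/(πd³) = 8·119·7.7/(π·1.32³) = 7330.4/7.2256 = 1014.5 MPa
τ_max = K·τ₀ = 1.2606 × 1014.5 = 1278.9 MPa

1280 MPa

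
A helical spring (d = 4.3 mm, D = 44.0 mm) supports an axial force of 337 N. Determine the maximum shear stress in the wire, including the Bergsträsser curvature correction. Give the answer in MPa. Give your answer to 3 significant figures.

Spring index C = D/d = 44.0/4.3 = 10.2326
K_B = (4C+2)/(4C−3) = 42.930/37.930 = 1.1318
τ₀ = 8FD/(πd³) = 8·337·44.0/(π·4.3³) = 118624/249.78 = 474.92 MPa
τ_max = K·τ₀ = 1.1318 × 474.92 = 537.52 MPa

538 MPa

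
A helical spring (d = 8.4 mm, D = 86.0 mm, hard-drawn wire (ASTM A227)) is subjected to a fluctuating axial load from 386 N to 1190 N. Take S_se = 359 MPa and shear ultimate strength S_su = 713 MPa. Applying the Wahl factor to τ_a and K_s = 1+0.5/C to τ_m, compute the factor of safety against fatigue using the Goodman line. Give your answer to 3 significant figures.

1.11

C = D/d = 86.0/8.4 = 10.2381; K_W = (4C−1)/(4C−4)+0.615/C = 1.1413; K_s = 1+0.5/C = 1.0488
F_a = (F_max−F_min)/2 = 402 N; F_m = (F_max+F_min)/2 = 788 N
τ_a = K_W·8F_aD/(πd³) = 1.1413 × 148.53 = 169.52 MPa
τ_m = K_s·8F_mD/(πd³) = 1.0488 × 291.16 = 305.38 MPa
Goodman: 1/n_f = τ_a/S_se + τ_m/S_su = 169.52/359 + 305.38/713 = 0.47219 + 0.42830 = 0.90049
n_f = 1/0.90049 = 1.111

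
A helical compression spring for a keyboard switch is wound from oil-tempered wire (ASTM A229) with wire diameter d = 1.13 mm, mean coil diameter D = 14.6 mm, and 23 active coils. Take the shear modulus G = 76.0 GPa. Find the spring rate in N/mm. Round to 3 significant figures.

k = Gd⁴/(8D³N_a) = (76.0×10³ × 1.13⁴) / (8 × 14.6³ × 23)
  = 123916 / 572633 = 0.2164 N/mm

0.216 N/mm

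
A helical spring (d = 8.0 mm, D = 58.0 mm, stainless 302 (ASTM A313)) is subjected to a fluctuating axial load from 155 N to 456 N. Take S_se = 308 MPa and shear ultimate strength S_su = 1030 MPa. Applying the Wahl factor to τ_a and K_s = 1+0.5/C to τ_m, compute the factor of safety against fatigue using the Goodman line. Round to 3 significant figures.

C = D/d = 58.0/8.0 = 7.2500; K_W = (4C−1)/(4C−4)+0.615/C = 1.2048; K_s = 1+0.5/C = 1.0690
F_a = (F_max−F_min)/2 = 150.5 N; F_m = (F_max+F_min)/2 = 305.5 N
τ_a = K_W·8F_aD/(πd³) = 1.2048 × 43.414 = 52.307 MPa
τ_m = K_s·8F_mD/(πd³) = 1.0690 × 88.127 = 94.205 MPa
Goodman: 1/n_f = τ_a/S_se + τ_m/S_su = 52.307/308 + 94.205/1030 = 0.16983 + 0.09146 = 0.26129
n_f = 1/0.26129 = 3.827

3.83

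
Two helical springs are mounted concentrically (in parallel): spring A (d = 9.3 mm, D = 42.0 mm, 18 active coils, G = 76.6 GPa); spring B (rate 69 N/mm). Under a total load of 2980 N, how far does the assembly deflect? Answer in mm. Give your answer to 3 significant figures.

k_A = Gd⁴/(8D³N_a) = (76.6×10³)(9.3⁴)/(8·42.0³·18) = 53.709 N/mm
Parallel: k_eq = 53.709 + 69 = 122.71 N/mm
δ = F/k_eq = 2980/122.71 = 24.285 mm

24.3 mm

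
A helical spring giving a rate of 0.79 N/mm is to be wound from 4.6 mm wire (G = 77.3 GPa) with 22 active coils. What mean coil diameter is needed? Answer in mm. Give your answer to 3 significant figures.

62.9 mm

D = (Gd⁴/(8N_a·k))^(1/3) = (77.3×10³·4.6⁴/(8·22·0.79))^(1/3)
  = (248926)^(1/3) = 62.9058 mm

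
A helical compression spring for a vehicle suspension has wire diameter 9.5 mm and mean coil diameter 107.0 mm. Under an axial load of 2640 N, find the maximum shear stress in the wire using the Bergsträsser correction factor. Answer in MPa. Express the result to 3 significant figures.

939 MPa

Spring index C = D/d = 107.0/9.5 = 11.2632
K_B = (4C+2)/(4C−3) = 47.053/42.053 = 1.1189
τ₀ = 8FD/(πd³) = 8·2640·107.0/(π·9.5³) = 2.25984e+06/2693.5 = 838.99 MPa
τ_max = K·τ₀ = 1.1189 × 838.99 = 938.75 MPa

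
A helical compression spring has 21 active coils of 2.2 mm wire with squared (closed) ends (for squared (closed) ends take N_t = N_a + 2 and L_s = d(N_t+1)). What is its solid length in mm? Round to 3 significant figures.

squared (closed) ends: N_t = N_a + 2 = 21 + 2 = 23
L_s = d·(N_t+1) = 2.2 × 24 = 52.8 mm

52.8 mm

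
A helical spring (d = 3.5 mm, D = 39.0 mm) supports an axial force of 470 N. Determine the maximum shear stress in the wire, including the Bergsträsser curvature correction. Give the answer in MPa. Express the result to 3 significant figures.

1220 MPa

Spring index C = D/d = 39.0/3.5 = 11.1429
K_B = (4C+2)/(4C−3) = 46.571/41.571 = 1.1203
τ₀ = 8FD/(πd³) = 8·470·39.0/(π·3.5³) = 146640/134.7 = 1088.7 MPa
τ_max = K·τ₀ = 1.1203 × 1088.7 = 1219.6 MPa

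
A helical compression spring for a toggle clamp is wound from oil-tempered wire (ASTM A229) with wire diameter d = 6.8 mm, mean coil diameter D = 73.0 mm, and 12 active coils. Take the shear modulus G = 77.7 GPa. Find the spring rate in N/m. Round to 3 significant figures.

4450 N/m

k = Gd⁴/(8D³N_a) = (77.7×10³ × 6.8⁴) / (8 × 73.0³ × 12)
  = 1.66133e+08 / 3.73456e+07 = 4.4485 N/mm = 4448.5 N/m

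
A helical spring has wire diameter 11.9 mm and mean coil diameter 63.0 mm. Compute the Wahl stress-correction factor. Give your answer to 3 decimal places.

1.291

C = D/d = 63.0/11.9 = 5.2941
K_W = (4C−1)/(4C−4) + 0.615/C = 20.176/17.176 + 0.1162 = 1.2908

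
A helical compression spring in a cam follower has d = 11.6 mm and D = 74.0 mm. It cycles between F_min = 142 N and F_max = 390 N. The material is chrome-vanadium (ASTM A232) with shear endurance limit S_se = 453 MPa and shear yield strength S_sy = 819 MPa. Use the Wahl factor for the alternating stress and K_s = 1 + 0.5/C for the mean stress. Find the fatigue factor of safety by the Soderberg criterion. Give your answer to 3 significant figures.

12.0

C = D/d = 74.0/11.6 = 6.3793; K_W = (4C−1)/(4C−4)+0.615/C = 1.2358; K_s = 1+0.5/C = 1.0784
F_a = (F_max−F_min)/2 = 124 N; F_m = (F_max+F_min)/2 = 266 N
τ_a = K_W·8F_aD/(πd³) = 1.2358 × 14.97 = 18.5 MPa
τ_m = K_s·8F_mD/(πd³) = 1.0784 × 32.113 = 34.63 MPa
Soderberg: 1/n_f = τ_a/S_se + τ_m/S_sy = 18.5/453 + 34.63/819 = 0.04084 + 0.04228 = 0.083123
n_f = 1/0.083123 = 12.03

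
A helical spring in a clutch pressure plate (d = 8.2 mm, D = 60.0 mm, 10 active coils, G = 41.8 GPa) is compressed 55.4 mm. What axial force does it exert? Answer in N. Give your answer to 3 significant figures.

k = Gd⁴/(8D³N_a) = (41.8×10³)(8.2⁴)/(8·60.0³·10) = 10.937 N/mm
F = k·δ = 10.937 × 55.4 = 605.9 N

606 N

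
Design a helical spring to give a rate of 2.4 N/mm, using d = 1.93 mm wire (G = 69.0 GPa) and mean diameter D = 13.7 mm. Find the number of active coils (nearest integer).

N_a = Gd⁴/(8D³k) = (69.0×10³ × 1.93⁴)/(8 × 13.7³ × 2.4)
    = 957367 / 49370 = 19.39 → 19 coils

19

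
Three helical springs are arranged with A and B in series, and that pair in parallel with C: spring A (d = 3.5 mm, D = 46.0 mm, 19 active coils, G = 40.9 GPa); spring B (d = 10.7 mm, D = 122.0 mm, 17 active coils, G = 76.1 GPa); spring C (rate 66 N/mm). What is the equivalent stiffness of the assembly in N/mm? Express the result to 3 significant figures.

k_A = Gd⁴/(8D³N_a) = (40.9×10³)(3.5⁴)/(8·46.0³·19) = 0.41484 N/mm
k_B = Gd⁴/(8D³N_a) = (76.1×10³)(10.7⁴)/(8·122.0³·17) = 4.0393 N/mm
Springs A,B series: k_AB = 1/(1/0.41484+1/4.0393) = 0.3762 N/mm; parallel with C: k_eq = 0.3762+66 = 66.376 N/mm

66.4 N/mm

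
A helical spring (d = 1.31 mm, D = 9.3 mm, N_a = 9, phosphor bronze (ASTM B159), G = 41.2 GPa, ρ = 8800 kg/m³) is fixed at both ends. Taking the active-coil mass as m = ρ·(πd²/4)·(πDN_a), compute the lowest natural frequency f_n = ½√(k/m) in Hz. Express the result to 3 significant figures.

k = Gd⁴/(8D³N_a) = (41.2×10³)(1.31⁴)/(8·9.3³·9) = 2.0951 N/mm = 2095.1 N/m
Wire length L = πDN_a = π·9.3·9 = 262.95 mm
m = ρ·(πd²/4)·L = 8800 × 1.3478×10⁻⁶ m² × 0.26295 m = 0.0031188 kg
f_n = ½√(k/m) = 0.5·√(2095.1/0.0031188) = 0.5·√(6.7175e+05) = 409.8 Hz

410 Hz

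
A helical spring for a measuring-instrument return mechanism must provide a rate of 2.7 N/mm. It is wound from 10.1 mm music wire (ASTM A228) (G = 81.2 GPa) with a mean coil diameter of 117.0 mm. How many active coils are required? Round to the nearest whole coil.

24

N_a = Gd⁴/(8D³k) = (81.2×10³ × 10.1⁴)/(8 × 117.0³ × 2.7)
    = 8.4497e+08 / 3.45948e+07 = 24.42 → 24 coils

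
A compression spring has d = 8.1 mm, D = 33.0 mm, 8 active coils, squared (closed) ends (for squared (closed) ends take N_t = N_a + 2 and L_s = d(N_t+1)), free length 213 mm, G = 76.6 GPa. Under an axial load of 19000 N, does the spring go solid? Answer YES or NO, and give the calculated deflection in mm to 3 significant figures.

k = Gd⁴/(8D³N_a) = (76.6×10³)(8.1⁴)/(8·33.0³·8) = 143.37 N/mm
N_t = 10; L_s = 8.1·11 = 89.1 mm; δ_solid = L₀ − L_s = 213 − 89.1 = 123.9 mm
δ = F/k = 19000/143.37 = 132.53 mm
δ ≥ δ_solid → spring goes solid

YES, δ = 133 mm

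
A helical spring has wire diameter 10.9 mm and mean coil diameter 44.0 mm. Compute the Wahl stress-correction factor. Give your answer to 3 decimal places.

1.399

C = D/d = 44.0/10.9 = 4.0367
K_W = (4C−1)/(4C−4) + 0.615/C = 15.147/12.147 + 0.1524 = 1.3993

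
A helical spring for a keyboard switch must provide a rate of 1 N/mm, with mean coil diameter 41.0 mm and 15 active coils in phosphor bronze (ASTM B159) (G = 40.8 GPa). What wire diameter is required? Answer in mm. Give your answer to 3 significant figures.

3.77 mm

d = (8D³N_a·k / G)^(1/4) = (8·41.0³·15·1 / (40.8×10³))^0.25
  = (202.71)^0.25 = 3.7733 mm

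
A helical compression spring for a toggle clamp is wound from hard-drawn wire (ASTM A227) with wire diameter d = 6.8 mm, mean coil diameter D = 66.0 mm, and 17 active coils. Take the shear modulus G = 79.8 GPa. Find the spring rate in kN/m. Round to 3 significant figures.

k = Gd⁴/(8D³N_a) = (79.8×10³ × 6.8⁴) / (8 × 66.0³ × 17)
  = 1.70623e+08 / 3.90995e+07 = 4.3638 N/mm

4.36 kN/m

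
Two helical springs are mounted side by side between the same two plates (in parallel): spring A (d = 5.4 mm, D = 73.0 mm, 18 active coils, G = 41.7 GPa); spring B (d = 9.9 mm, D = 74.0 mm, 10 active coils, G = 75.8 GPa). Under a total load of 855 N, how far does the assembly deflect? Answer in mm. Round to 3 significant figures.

37.0 mm

k_A = Gd⁴/(8D³N_a) = (41.7×10³)(5.4⁴)/(8·73.0³·18) = 0.63297 N/mm
k_B = Gd⁴/(8D³N_a) = (75.8×10³)(9.9⁴)/(8·74.0³·10) = 22.461 N/mm
Parallel: k_eq = 0.63297 + 22.461 = 23.094 N/mm
δ = F/k_eq = 855/23.094 = 37.023 mm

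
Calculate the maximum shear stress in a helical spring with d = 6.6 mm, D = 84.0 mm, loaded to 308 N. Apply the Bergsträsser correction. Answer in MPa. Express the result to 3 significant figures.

Spring index C = D/d = 84.0/6.6 = 12.7273
K_B = (4C+2)/(4C−3) = 52.909/47.909 = 1.1044
τ₀ = 8FD/(πd³) = 8·308·84.0/(π·6.6³) = 206976/903.2 = 229.16 MPa
τ_max = K·τ₀ = 1.1044 × 229.16 = 253.08 MPa

253 MPa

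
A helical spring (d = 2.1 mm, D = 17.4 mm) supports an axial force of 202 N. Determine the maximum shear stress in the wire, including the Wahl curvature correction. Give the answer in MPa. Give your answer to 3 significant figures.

Spring index C = D/d = 17.4/2.1 = 8.2857
K_W = (4C−1)/(4C−4) + 0.615/C = 32.143/29.143 + 0.0742 = 1.1772
τ₀ = 8FD/(πd³) = 8·202·17.4/(π·2.1³) = 28118.4/29.094 = 966.46 MPa
τ_max = K·τ₀ = 1.1772 × 966.46 = 1137.7 MPa

1140 MPa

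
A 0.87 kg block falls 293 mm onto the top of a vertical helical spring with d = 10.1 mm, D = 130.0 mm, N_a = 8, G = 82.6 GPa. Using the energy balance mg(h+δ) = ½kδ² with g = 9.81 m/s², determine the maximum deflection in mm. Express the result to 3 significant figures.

30.0 mm

k = Gd⁴/(8D³N_a) = (82.6×10³)(10.1⁴)/(8·130.0³·8) = 6.113 N/mm
W = mg = 0.87 × 9.81 = 8.5347 N
½kδ² − Wδ − Wh = 0 → δ = (W + √(W² + 2kWh))/k
δ = (8.5347 + √(72.841 + 30573.2))/6.113 = (8.5347 + 175.06)/6.113 = 30.033 mm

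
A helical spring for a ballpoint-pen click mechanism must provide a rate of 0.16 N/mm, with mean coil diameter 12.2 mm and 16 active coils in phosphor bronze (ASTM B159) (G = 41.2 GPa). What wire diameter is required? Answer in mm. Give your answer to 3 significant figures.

0.975 mm

d = (8D³N_a·k / G)^(1/4) = (8·12.2³·16·0.16 / (41.2×10³))^0.25
  = (0.90264)^0.25 = 0.9747 mm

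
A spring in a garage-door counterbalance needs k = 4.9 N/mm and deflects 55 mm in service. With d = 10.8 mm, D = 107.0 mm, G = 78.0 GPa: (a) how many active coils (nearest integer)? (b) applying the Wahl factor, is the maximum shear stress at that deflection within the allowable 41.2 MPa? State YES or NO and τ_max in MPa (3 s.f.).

N_a = Gd⁴/(8D³k) = (78.0×10³)(10.8⁴)/(8·107.0³·4.9) = 22.1 → N_a = 22
Actual rate k = Gd⁴/(8D³·22) = 4.9218 N/mm
Working load F = kδ = 4.9218·55 = 270.7 N
C = 107.0/10.8 = 9.9074; K_W = (4C−1)/(4C−4)+0.615/C = 1.1463
τ_max = K_W·8FD/(πd³) = 1.1463·58.552 = 67.117 MPa
τ_max > 41.2 MPa → exceeds allowable

(a) 22 coils; (b) NO, τ_max = 67.1 MPa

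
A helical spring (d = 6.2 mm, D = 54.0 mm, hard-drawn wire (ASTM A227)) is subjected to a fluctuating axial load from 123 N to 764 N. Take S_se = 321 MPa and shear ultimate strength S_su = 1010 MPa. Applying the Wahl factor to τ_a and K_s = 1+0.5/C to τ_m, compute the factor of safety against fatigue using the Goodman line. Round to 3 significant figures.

1.06

C = D/d = 54.0/6.2 = 8.7097; K_W = (4C−1)/(4C−4)+0.615/C = 1.1679; K_s = 1+0.5/C = 1.0574
F_a = (F_max−F_min)/2 = 320.5 N; F_m = (F_max+F_min)/2 = 443.5 N
τ_a = K_W·8F_aD/(πd³) = 1.1679 × 184.92 = 215.97 MPa
τ_m = K_s·8F_mD/(πd³) = 1.0574 × 255.89 = 270.58 MPa
Goodman: 1/n_f = τ_a/S_se + τ_m/S_su = 215.97/321 + 270.58/1010 = 0.67280 + 0.26790 = 0.9407
n_f = 1/0.9407 = 1.063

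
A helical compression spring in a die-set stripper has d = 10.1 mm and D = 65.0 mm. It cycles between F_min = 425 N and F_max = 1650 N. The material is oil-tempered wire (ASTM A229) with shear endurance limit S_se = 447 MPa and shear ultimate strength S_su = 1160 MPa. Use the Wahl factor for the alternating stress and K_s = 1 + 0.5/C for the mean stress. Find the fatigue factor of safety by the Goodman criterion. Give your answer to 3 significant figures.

2.35

C = D/d = 65.0/10.1 = 6.4356; K_W = (4C−1)/(4C−4)+0.615/C = 1.2335; K_s = 1+0.5/C = 1.0777
F_a = (F_max−F_min)/2 = 612.5 N; F_m = (F_max+F_min)/2 = 1037.5 N
τ_a = K_W·8F_aD/(πd³) = 1.2335 × 98.4 = 121.38 MPa
τ_m = K_s·8F_mD/(πd³) = 1.0777 × 166.68 = 179.63 MPa
Goodman: 1/n_f = τ_a/S_se + τ_m/S_su = 121.38/447 + 179.63/1160 = 0.27154 + 0.15485 = 0.4264
n_f = 1/0.4264 = 2.345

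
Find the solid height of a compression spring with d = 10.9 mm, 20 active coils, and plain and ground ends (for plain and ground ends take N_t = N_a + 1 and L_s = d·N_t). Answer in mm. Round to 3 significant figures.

plain and ground ends: N_t = N_a + 1 = 20 + 1 = 21
L_s = d·N_t = 10.9 × 21 = 228.9 mm

229 mm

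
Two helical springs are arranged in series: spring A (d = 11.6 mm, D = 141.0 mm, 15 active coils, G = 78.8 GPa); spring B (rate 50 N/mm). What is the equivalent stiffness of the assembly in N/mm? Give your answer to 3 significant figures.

3.91 N/mm

k_A = Gd⁴/(8D³N_a) = (78.8×10³)(11.6⁴)/(8·141.0³·15) = 4.2415 N/mm
Series: 1/k_eq = 1/4.2415 + 1/50 = 0.25577; k_eq = 3.9098 N/mm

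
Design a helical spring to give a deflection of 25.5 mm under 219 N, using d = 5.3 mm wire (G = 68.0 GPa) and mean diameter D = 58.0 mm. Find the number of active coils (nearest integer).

4

Required rate k = F/δ = 219/25.5 = 8.5882 N/mm
N_a = Gd⁴/(8D³k) = (68.0×10³ × 5.3⁴)/(8 × 58.0³ × 8.5882)
    = 5.36553e+07 / 1.34053e+07 = 4.003 → 4 coils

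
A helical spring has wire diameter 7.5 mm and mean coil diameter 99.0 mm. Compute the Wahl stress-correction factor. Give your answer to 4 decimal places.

C = D/d = 99.0/7.5 = 13.2000
K_W = (4C−1)/(4C−4) + 0.615/C = 51.800/48.800 + 0.0466 = 1.1081

1.1081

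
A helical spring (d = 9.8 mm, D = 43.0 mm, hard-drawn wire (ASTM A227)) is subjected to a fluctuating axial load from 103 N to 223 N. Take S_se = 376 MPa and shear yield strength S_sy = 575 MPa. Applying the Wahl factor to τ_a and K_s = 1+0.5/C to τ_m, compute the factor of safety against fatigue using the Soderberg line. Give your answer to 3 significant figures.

C = D/d = 43.0/9.8 = 4.3878; K_W = (4C−1)/(4C−4)+0.615/C = 1.3615; K_s = 1+0.5/C = 1.1140
F_a = (F_max−F_min)/2 = 60 N; F_m = (F_max+F_min)/2 = 163 N
τ_a = K_W·8F_aD/(πd³) = 1.3615 × 6.9804 = 9.5042 MPa
τ_m = K_s·8F_mD/(πd³) = 1.1140 × 18.963 = 21.124 MPa
Soderberg: 1/n_f = τ_a/S_se + τ_m/S_sy = 9.5042/376 + 21.124/575 = 0.02528 + 0.03674 = 0.062015
n_f = 1/0.062015 = 16.13

16.1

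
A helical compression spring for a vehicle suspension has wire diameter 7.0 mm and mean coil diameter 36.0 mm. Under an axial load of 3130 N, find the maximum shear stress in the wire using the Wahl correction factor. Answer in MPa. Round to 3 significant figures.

1090 MPa

Spring index C = D/d = 36.0/7.0 = 5.1429
K_W = (4C−1)/(4C−4) + 0.615/C = 19.571/16.571 + 0.1196 = 1.3006
τ₀ = 8FD/(πd³) = 8·3130·36.0/(π·7.0³) = 901440/1077.6 = 836.55 MPa
τ_max = K·τ₀ = 1.3006 × 836.55 = 1088 MPa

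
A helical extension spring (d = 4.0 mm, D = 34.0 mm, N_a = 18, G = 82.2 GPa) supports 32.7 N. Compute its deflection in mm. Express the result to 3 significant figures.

8.79 mm

k = Gd⁴/(8D³N_a) = (82.2×10³)(4.0⁴)/(8·34.0³·18) = 3.718 N/mm
δ = F/k = 32.7 / 3.718 = 8.795 mm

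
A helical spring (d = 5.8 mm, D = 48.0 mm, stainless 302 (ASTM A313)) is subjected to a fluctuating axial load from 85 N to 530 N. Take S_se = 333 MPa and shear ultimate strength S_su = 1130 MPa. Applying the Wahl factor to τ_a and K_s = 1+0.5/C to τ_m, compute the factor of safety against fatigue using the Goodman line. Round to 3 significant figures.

C = D/d = 48.0/5.8 = 8.2759; K_W = (4C−1)/(4C−4)+0.615/C = 1.1774; K_s = 1+0.5/C = 1.0604
F_a = (F_max−F_min)/2 = 222.5 N; F_m = (F_max+F_min)/2 = 307.5 N
τ_a = K_W·8F_aD/(πd³) = 1.1774 × 139.39 = 164.12 MPa
τ_m = K_s·8F_mD/(πd³) = 1.0604 × 192.64 = 204.28 MPa
Goodman: 1/n_f = τ_a/S_se + τ_m/S_su = 164.12/333 + 204.28/1130 = 0.49284 + 0.18078 = 0.67361
n_f = 1/0.67361 = 1.485

1.48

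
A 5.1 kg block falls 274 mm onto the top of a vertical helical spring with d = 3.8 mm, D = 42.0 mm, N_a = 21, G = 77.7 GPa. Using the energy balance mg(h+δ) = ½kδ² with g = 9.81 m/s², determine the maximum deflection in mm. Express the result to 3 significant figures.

k = Gd⁴/(8D³N_a) = (77.7×10³)(3.8⁴)/(8·42.0³·21) = 1.3017 N/mm
W = mg = 5.1 × 9.81 = 50.031 N
½kδ² − Wδ − Wh = 0 → δ = (W + √(W² + 2kWh))/k
δ = (50.031 + √(2503.1 + 35687.7))/1.3017 = (50.031 + 195.42)/1.3017 = 188.57 mm

189 mm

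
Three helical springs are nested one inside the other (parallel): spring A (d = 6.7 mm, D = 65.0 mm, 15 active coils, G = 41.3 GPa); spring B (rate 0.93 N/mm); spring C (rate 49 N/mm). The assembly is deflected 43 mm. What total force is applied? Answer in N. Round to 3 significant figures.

2260 N

k_A = Gd⁴/(8D³N_a) = (41.3×10³)(6.7⁴)/(8·65.0³·15) = 2.5254 N/mm
Parallel: k_eq = 2.5254 + 0.93 + 49 = 52.455 N/mm
F = k_eq·δ = 52.455·43 = 2255.6 N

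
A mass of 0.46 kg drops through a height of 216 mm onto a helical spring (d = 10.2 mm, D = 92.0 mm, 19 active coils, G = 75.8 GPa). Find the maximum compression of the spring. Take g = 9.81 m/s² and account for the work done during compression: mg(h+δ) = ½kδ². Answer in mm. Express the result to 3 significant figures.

k = Gd⁴/(8D³N_a) = (75.8×10³)(10.2⁴)/(8·92.0³·19) = 6.9321 N/mm
W = mg = 0.46 × 9.81 = 4.5126 N
½kδ² − Wδ − Wh = 0 → δ = (W + √(W² + 2kWh))/k
δ = (4.5126 + √(20.364 + 13513.7))/6.9321 = (4.5126 + 116.34)/6.9321 = 17.433 mm

17.4 mm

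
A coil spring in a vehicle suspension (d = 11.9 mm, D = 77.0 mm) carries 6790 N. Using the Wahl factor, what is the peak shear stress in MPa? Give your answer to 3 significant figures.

973 MPa

Spring index C = D/d = 77.0/11.9 = 6.4706
K_W = (4C−1)/(4C−4) + 0.615/C = 24.882/21.882 + 0.0950 = 1.2321
τ₀ = 8FD/(πd³) = 8·6790·77.0/(π·11.9³) = 4.18264e+06/5294.1 = 790.06 MPa
τ_max = K·τ₀ = 1.2321 × 790.06 = 973.47 MPa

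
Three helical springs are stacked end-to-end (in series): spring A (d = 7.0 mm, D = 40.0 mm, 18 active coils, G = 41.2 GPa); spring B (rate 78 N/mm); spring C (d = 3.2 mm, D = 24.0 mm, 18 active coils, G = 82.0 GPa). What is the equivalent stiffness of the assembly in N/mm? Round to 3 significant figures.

k_A = Gd⁴/(8D³N_a) = (41.2×10³)(7.0⁴)/(8·40.0³·18) = 10.734 N/mm
k_C = Gd⁴/(8D³N_a) = (82.0×10³)(3.2⁴)/(8·24.0³·18) = 4.3193 N/mm
Series: 1/k_eq = 1/10.734 + 1/78 + 1/4.3193 = 0.3375; k_eq = 2.9629 N/mm

2.96 N/mm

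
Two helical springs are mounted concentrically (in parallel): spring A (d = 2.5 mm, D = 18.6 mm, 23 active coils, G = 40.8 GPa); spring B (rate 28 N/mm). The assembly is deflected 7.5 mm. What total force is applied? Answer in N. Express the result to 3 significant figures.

k_A = Gd⁴/(8D³N_a) = (40.8×10³)(2.5⁴)/(8·18.6³·23) = 1.3461 N/mm
Parallel: k_eq = 1.3461 + 28 = 29.346 N/mm
F = k_eq·δ = 29.346·7.5 = 220.1 N

220 N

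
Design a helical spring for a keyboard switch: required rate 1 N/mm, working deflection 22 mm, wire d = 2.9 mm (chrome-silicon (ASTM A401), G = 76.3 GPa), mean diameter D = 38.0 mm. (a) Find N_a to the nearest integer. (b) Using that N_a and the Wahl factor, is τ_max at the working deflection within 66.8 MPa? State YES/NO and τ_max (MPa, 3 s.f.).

N_a = Gd⁴/(8D³k) = (76.3×10³)(2.9⁴)/(8·38.0³·1) = 12.29 → N_a = 12
Actual rate k = Gd⁴/(8D³·12) = 1.0245 N/mm
Working load F = kδ = 1.0245·22 = 22.538 N
C = 38.0/2.9 = 13.1034; K_W = (4C−1)/(4C−4)+0.615/C = 1.1089
τ_max = K_W·8FD/(πd³) = 1.1089·89.423 = 99.161 MPa
τ_max > 66.8 MPa → exceeds allowable

(a) 12 coils; (b) NO, τ_max = 99.2 MPa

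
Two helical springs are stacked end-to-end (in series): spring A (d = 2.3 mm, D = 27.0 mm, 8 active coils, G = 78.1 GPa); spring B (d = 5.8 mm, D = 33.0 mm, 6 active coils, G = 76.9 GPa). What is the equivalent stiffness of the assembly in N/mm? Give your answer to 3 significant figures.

k_A = Gd⁴/(8D³N_a) = (78.1×10³)(2.3⁴)/(8·27.0³·8) = 1.735 N/mm
k_B = Gd⁴/(8D³N_a) = (76.9×10³)(5.8⁴)/(8·33.0³·6) = 50.449 N/mm
Series: 1/k_eq = 1/1.735 + 1/50.449 = 0.5962; k_eq = 1.6773 N/mm

1.68 N/mm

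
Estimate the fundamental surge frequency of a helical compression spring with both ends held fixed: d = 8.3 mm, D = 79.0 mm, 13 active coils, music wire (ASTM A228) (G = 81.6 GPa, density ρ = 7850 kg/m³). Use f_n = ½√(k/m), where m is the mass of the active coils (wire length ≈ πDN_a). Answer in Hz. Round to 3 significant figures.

37.1 Hz

k = Gd⁴/(8D³N_a) = (81.6×10³)(8.3⁴)/(8·79.0³·13) = 7.5525 N/mm = 7552.5 N/m
Wire length L = πDN_a = π·79.0·13 = 3226.4 mm
m = ρ·(πd²/4)·L = 7850 × 54.106×10⁻⁶ m² × 3.2264 m = 1.3704 kg
f_n = ½√(k/m) = 0.5·√(7552.5/1.3704) = 0.5·√(5511.3) = 37.119 Hz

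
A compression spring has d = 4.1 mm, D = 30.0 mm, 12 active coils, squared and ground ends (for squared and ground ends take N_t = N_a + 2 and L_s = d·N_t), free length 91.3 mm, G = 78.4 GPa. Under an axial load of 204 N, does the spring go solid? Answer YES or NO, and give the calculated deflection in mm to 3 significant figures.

NO, δ = 23.9 mm

k = Gd⁴/(8D³N_a) = (78.4×10³)(4.1⁴)/(8·30.0³·12) = 8.5471 N/mm
N_t = 14; L_s = 4.1·14 = 57.4 mm; δ_solid = L₀ − L_s = 91.3 − 57.4 = 33.9 mm
δ = F/k = 204/8.5471 = 23.868 mm
δ < δ_solid → spring does not go solid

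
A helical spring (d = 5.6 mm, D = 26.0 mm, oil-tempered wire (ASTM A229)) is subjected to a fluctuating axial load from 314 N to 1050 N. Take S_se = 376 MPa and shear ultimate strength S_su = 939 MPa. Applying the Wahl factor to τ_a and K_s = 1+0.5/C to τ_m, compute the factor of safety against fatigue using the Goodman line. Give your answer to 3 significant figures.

C = D/d = 26.0/5.6 = 4.6429; K_W = (4C−1)/(4C−4)+0.615/C = 1.3383; K_s = 1+0.5/C = 1.1077
F_a = (F_max−F_min)/2 = 368 N; F_m = (F_max+F_min)/2 = 682 N
τ_a = K_W·8F_aD/(πd³) = 1.3383 × 138.74 = 185.68 MPa
τ_m = K_s·8F_mD/(πd³) = 1.1077 × 257.12 = 284.81 MPa
Goodman: 1/n_f = τ_a/S_se + τ_m/S_su = 185.68/376 + 284.81/939 = 0.49383 + 0.30331 = 0.79714
n_f = 1/0.79714 = 1.254

1.25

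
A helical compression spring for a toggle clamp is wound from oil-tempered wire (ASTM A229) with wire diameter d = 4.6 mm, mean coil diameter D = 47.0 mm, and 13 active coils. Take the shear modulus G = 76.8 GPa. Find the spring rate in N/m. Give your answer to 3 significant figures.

k = Gd⁴/(8D³N_a) = (76.8×10³ × 4.6⁴) / (8 × 47.0³ × 13)
  = 3.43869e+07 / 1.07976e+07 = 3.1847 N/mm = 3184.7 N/m

3180 N/m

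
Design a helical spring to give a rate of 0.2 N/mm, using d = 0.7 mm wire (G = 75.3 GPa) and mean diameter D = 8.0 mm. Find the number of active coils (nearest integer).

N_a = Gd⁴/(8D³k) = (75.3×10³ × 0.7⁴)/(8 × 8.0³ × 0.2)
    = 18079.5 / 819.2 = 22.07 → 22 coils

22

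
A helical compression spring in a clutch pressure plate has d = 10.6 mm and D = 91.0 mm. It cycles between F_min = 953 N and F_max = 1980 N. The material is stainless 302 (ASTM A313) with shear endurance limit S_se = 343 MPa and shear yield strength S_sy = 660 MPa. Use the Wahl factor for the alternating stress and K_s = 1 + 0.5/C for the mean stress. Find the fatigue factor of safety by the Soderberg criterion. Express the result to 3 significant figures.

1.25

C = D/d = 91.0/10.6 = 8.5849; K_W = (4C−1)/(4C−4)+0.615/C = 1.1705; K_s = 1+0.5/C = 1.0582
F_a = (F_max−F_min)/2 = 513.5 N; F_m = (F_max+F_min)/2 = 1466.5 N
τ_a = K_W·8F_aD/(πd³) = 1.1705 × 99.909 = 116.95 MPa
τ_m = K_s·8F_mD/(πd³) = 1.0582 × 285.33 = 301.95 MPa
Soderberg: 1/n_f = τ_a/S_se + τ_m/S_sy = 116.95/343 + 301.95/660 = 0.34095 + 0.45750 = 0.79844
n_f = 1/0.79844 = 1.252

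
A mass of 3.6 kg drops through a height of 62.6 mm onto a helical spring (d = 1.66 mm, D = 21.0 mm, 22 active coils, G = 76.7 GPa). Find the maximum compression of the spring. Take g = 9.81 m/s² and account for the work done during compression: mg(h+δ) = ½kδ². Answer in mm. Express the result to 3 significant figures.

248 mm

k = Gd⁴/(8D³N_a) = (76.7×10³)(1.66⁴)/(8·21.0³·22) = 0.35732 N/mm
W = mg = 3.6 × 9.81 = 35.316 N
½kδ² − Wδ − Wh = 0 → δ = (W + √(W² + 2kWh))/k
δ = (35.316 + √(1247.2 + 1579.91))/0.35732 = (35.316 + 53.171)/0.35732 = 247.64 mm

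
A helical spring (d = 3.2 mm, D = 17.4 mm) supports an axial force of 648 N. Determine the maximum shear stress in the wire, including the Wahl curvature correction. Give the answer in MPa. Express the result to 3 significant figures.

1120 MPa

Spring index C = D/d = 17.4/3.2 = 5.4375
K_W = (4C−1)/(4C−4) + 0.615/C = 20.750/17.750 + 0.1131 = 1.2821
τ₀ = 8FD/(πd³) = 8·648·17.4/(π·3.2³) = 90201.6/102.94 = 876.22 MPa
τ_max = K·τ₀ = 1.2821 × 876.22 = 1123.4 MPa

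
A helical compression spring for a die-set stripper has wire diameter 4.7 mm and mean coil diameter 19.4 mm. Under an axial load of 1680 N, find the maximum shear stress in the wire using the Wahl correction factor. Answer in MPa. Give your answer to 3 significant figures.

Spring index C = D/d = 19.4/4.7 = 4.1277
K_W = (4C−1)/(4C−4) + 0.615/C = 15.511/12.511 + 0.1490 = 1.3888
τ₀ = 8FD/(πd³) = 8·1680·19.4/(π·4.7³) = 260736/326.17 = 799.39 MPa
τ_max = K·τ₀ = 1.3888 × 799.39 = 1110.2 MPa

1110 MPa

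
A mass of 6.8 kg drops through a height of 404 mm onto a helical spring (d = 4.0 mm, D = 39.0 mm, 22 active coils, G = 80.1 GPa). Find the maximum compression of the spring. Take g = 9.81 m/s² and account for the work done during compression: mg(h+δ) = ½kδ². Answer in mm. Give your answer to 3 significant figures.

203 mm

k = Gd⁴/(8D³N_a) = (80.1×10³)(4.0⁴)/(8·39.0³·22) = 1.9641 N/mm
W = mg = 6.8 × 9.81 = 66.708 N
½kδ² − Wδ − Wh = 0 → δ = (W + √(W² + 2kWh))/k
δ = (66.708 + √(4450 + 105866))/1.9641 = (66.708 + 332.14)/1.9641 = 203.07 mm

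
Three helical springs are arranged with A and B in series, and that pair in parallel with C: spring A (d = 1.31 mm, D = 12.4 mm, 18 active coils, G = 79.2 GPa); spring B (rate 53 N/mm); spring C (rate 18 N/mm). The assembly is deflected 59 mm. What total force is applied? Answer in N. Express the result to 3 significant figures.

k_A = Gd⁴/(8D³N_a) = (79.2×10³)(1.31⁴)/(8·12.4³·18) = 0.84954 N/mm
Springs A,B series: k_AB = 1/(1/0.84954+1/53) = 0.83614 N/mm; parallel with C: k_eq = 0.83614+18 = 18.836 N/mm
F = k_eq·δ = 18.836·59 = 1111.3 N

1110 N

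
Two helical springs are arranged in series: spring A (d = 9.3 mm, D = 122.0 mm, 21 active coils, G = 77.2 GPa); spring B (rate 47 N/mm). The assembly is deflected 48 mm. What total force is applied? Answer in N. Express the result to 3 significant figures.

k_A = Gd⁴/(8D³N_a) = (77.2×10³)(9.3⁴)/(8·122.0³·21) = 1.893 N/mm
Series: 1/k_eq = 1/1.893 + 1/47 = 0.54953; k_eq = 1.8197 N/mm
F = k_eq·δ = 1.8197·48 = 87.348 N

87.3 N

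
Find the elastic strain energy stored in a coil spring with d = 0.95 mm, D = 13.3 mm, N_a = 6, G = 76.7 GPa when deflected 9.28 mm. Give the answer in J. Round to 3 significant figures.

0.0238 J

k = Gd⁴/(8D³N_a) = (76.7×10³)(0.95⁴)/(8·13.3³·6) = 0.55321 N/mm
U = ½kδ² = 0.5 × 0.55321 × 9.28² = 23.821 N·mm = 0.023821 J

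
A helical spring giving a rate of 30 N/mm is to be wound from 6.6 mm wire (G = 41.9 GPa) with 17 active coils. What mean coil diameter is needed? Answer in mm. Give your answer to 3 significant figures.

D = (Gd⁴/(8N_a·k))^(1/3) = (41.9×10³·6.6⁴/(8·17·30))^(1/3)
  = (19486.3)^(1/3) = 26.9098 mm

26.9 mm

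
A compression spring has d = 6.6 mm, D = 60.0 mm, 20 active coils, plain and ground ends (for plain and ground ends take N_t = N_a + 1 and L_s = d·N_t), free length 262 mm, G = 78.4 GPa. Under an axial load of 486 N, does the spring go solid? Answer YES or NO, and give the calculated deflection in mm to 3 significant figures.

NO, δ = 113 mm

k = Gd⁴/(8D³N_a) = (78.4×10³)(6.6⁴)/(8·60.0³·20) = 4.3045 N/mm
N_t = 21; L_s = 6.6·21 = 138.6 mm; δ_solid = L₀ − L_s = 262 − 138.6 = 123.4 mm
δ = F/k = 486/4.3045 = 112.91 mm
δ < δ_solid → spring does not go solid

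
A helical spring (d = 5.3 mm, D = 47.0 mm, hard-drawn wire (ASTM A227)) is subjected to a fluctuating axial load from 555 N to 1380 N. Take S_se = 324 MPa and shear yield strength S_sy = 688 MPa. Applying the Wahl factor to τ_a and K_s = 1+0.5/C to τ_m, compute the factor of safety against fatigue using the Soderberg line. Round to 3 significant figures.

C = D/d = 47.0/5.3 = 8.8679; K_W = (4C−1)/(4C−4)+0.615/C = 1.1647; K_s = 1+0.5/C = 1.0564
F_a = (F_max−F_min)/2 = 412.5 N; F_m = (F_max+F_min)/2 = 967.5 N
τ_a = K_W·8F_aD/(πd³) = 1.1647 × 331.62 = 386.22 MPa
τ_m = K_s·8F_mD/(πd³) = 1.0564 × 777.79 = 821.64 MPa
Soderberg: 1/n_f = τ_a/S_se + τ_m/S_sy = 386.22/324 + 821.64/688 = 1.19205 + 1.19425 = 2.3863
n_f = 1/2.3863 = 0.4191

0.419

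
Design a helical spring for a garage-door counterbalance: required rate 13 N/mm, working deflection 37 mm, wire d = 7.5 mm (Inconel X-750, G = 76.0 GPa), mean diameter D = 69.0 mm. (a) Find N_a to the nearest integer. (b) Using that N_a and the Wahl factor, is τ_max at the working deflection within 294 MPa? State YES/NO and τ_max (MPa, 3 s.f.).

N_a = Gd⁴/(8D³k) = (76.0×10³)(7.5⁴)/(8·69.0³·13) = 7.038 → N_a = 7
Actual rate k = Gd⁴/(8D³·7) = 13.071 N/mm
Working load F = kδ = 13.071·37 = 483.64 N
C = 69.0/7.5 = 9.2000; K_W = (4C−1)/(4C−4)+0.615/C = 1.1583
τ_max = K_W·8FD/(πd³) = 1.1583·201.43 = 233.32 MPa
τ_max ≤ 294 MPa → acceptable

(a) 7 coils; (b) YES, τ_max = 233 MPa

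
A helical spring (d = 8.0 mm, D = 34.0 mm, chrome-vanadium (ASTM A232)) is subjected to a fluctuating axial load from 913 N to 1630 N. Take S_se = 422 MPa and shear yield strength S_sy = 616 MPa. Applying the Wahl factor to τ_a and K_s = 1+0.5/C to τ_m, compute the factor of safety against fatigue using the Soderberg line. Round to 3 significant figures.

1.70

C = D/d = 34.0/8.0 = 4.2500; K_W = (4C−1)/(4C−4)+0.615/C = 1.3755; K_s = 1+0.5/C = 1.1176
F_a = (F_max−F_min)/2 = 358.5 N; F_m = (F_max+F_min)/2 = 1271.5 N
τ_a = K_W·8F_aD/(πd³) = 1.3755 × 60.623 = 83.386 MPa
τ_m = K_s·8F_mD/(πd³) = 1.1176 × 215.01 = 240.31 MPa
Soderberg: 1/n_f = τ_a/S_se + τ_m/S_sy = 83.386/422 + 240.31/616 = 0.19760 + 0.39011 = 0.58771
n_f = 1/0.58771 = 1.702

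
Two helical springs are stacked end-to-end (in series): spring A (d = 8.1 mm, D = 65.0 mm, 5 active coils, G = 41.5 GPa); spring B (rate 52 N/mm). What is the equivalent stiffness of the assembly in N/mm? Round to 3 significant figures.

12.4 N/mm

k_A = Gd⁴/(8D³N_a) = (41.5×10³)(8.1⁴)/(8·65.0³·5) = 16.263 N/mm
Series: 1/k_eq = 1/16.263 + 1/52 = 0.080722; k_eq = 12.388 N/mm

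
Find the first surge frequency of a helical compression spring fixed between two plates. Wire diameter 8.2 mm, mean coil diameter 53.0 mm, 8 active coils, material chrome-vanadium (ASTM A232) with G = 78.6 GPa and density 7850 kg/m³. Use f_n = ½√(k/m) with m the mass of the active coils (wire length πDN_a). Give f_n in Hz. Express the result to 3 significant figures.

k = Gd⁴/(8D³N_a) = (78.6×10³)(8.2⁴)/(8·53.0³·8) = 37.297 N/mm = 37297 N/m
Wire length L = πDN_a = π·53.0·8 = 1332 mm
m = ρ·(πd²/4)·L = 7850 × 52.81×10⁻⁶ m² × 1.332 m = 0.55221 kg
f_n = ½√(k/m) = 0.5·√(37297/0.55221) = 0.5·√(67541) = 129.94 Hz

130 Hz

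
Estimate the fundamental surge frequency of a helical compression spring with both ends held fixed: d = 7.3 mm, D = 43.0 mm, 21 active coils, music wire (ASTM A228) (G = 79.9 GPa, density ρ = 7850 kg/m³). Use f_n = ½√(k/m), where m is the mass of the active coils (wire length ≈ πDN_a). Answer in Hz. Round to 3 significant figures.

k = Gd⁴/(8D³N_a) = (79.9×10³)(7.3⁴)/(8·43.0³·21) = 16.987 N/mm = 16987 N/m
Wire length L = πDN_a = π·43.0·21 = 2836.9 mm
m = ρ·(πd²/4)·L = 7850 × 41.854×10⁻⁶ m² × 2.8369 m = 0.93206 kg
f_n = ½√(k/m) = 0.5·√(16987/0.93206) = 0.5·√(18226) = 67.501 Hz

67.5 Hz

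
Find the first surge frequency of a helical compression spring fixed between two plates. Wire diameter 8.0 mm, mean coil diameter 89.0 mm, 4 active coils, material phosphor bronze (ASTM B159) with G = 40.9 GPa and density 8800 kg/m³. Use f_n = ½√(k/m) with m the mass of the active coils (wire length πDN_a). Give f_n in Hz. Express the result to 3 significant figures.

61.3 Hz

k = Gd⁴/(8D³N_a) = (40.9×10³)(8.0⁴)/(8·89.0³·4) = 7.4261 N/mm = 7426.1 N/m
Wire length L = πDN_a = π·89.0·4 = 1118.4 mm
m = ρ·(πd²/4)·L = 8800 × 50.265×10⁻⁶ m² × 1.1184 m = 0.49471 kg
f_n = ½√(k/m) = 0.5·√(7426.1/0.49471) = 0.5·√(15011) = 61.26 Hz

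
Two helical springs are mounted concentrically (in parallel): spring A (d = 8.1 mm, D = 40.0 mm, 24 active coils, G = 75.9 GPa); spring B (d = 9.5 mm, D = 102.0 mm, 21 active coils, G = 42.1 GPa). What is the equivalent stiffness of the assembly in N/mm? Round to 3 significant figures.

k_A = Gd⁴/(8D³N_a) = (75.9×10³)(8.1⁴)/(8·40.0³·24) = 26.589 N/mm
k_B = Gd⁴/(8D³N_a) = (42.1×10³)(9.5⁴)/(8·102.0³·21) = 1.9234 N/mm
Parallel: k_eq = 26.589 + 1.9234 = 28.512 N/mm

28.5 N/mm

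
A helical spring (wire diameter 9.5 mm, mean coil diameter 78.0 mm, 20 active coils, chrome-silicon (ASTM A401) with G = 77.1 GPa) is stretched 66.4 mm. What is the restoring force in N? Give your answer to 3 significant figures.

k = Gd⁴/(8D³N_a) = (77.1×10³)(9.5⁴)/(8·78.0³·20) = 8.2708 N/mm
F = k·δ = 8.2708 × 66.4 = 549.18 N

549 N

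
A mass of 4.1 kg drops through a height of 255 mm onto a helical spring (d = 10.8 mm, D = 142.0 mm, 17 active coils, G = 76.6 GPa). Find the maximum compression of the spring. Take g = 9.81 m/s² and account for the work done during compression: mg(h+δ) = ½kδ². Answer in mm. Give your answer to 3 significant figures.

104 mm

k = Gd⁴/(8D³N_a) = (76.6×10³)(10.8⁴)/(8·142.0³·17) = 2.6762 N/mm
W = mg = 4.1 × 9.81 = 40.221 N
½kδ² − Wδ − Wh = 0 → δ = (W + √(W² + 2kWh))/k
δ = (40.221 + √(1617.7 + 54896.3))/2.6762 = (40.221 + 237.73)/2.6762 = 103.86 mm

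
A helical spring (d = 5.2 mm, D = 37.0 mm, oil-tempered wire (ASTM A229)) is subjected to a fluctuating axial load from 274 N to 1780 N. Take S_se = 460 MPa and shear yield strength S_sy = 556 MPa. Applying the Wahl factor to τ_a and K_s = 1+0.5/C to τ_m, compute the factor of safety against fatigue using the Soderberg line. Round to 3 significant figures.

0.377

C = D/d = 37.0/5.2 = 7.1154; K_W = (4C−1)/(4C−4)+0.615/C = 1.2091; K_s = 1+0.5/C = 1.0703
F_a = (F_max−F_min)/2 = 753 N; F_m = (F_max+F_min)/2 = 1027 N
τ_a = K_W·8F_aD/(πd³) = 1.2091 × 504.58 = 610.07 MPa
τ_m = K_s·8F_mD/(πd³) = 1.0703 × 688.18 = 736.54 MPa
Soderberg: 1/n_f = τ_a/S_se + τ_m/S_sy = 610.07/460 + 736.54/556 = 1.32624 + 1.32471 = 2.6509
n_f = 1/2.6509 = 0.3772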